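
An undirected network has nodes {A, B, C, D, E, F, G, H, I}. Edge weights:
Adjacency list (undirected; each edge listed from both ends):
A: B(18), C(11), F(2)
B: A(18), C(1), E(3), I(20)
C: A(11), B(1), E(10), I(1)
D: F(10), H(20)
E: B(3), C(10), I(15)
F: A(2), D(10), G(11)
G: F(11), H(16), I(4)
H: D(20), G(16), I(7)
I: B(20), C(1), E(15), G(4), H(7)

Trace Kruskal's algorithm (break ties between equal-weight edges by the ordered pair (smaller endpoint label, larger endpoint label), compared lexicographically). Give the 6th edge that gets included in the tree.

H-I

Sort edges by weight, then run Kruskal:
B-C (1): add — endpoints in different components.
C-I (1): add — endpoints in different components.
A-F (2): add — endpoints in different components.
B-E (3): add — endpoints in different components.
G-I (4): add — endpoints in different components.
H-I (7): add — endpoints in different components.
C-E (10): skip — C and E already connected.
D-F (10): add — endpoints in different components.
A-C (11): add — endpoints in different components.
The 6th edge added is H-I.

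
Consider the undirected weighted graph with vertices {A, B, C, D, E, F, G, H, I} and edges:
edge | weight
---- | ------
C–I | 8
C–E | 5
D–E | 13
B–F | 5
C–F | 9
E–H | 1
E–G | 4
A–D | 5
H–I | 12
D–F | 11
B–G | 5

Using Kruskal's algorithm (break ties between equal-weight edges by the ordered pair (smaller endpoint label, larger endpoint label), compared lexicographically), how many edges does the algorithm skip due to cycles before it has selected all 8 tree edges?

1

Sort edges by weight, then run Kruskal:
E–H (1): add — endpoints in different components.
E–G (4): add — endpoints in different components.
A–D (5): add — endpoints in different components.
B–F (5): add — endpoints in different components.
B–G (5): add — endpoints in different components.
C–E (5): add — endpoints in different components.
C–I (8): add — endpoints in different components.
C–F (9): skip — C and F already connected.
D–F (11): add — endpoints in different components.
Edges rejected before the tree was complete: 1.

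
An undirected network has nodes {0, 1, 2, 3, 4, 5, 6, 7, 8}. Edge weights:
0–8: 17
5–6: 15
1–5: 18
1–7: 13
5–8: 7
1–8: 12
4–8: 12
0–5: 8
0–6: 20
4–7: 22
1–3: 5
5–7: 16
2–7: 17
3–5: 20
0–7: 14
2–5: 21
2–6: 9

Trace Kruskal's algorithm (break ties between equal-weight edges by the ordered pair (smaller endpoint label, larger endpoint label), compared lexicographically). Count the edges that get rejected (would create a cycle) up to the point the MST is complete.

1

Kruskal: consider edges lightest-first.
1–3 (5): add — endpoints in different components.
5–8 (7): add — endpoints in different components.
0–5 (8): add — endpoints in different components.
2–6 (9): add — endpoints in different components.
1–8 (12): add — endpoints in different components.
4–8 (12): add — endpoints in different components.
1–7 (13): add — endpoints in different components.
0–7 (14): skip — 0 and 7 already connected.
5–6 (15): add — endpoints in different components.
Edges rejected before the tree was complete: 1.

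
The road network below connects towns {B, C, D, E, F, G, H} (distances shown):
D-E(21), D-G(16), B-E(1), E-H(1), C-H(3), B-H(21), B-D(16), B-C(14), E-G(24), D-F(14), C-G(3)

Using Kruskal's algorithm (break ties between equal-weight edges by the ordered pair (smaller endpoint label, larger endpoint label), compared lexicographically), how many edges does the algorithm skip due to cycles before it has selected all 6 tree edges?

Kruskal: consider edges lightest-first.
B-E (1): add — endpoints in different components.
E-H (1): add — endpoints in different components.
C-G (3): add — endpoints in different components.
C-H (3): add — endpoints in different components.
B-C (14): skip — B and C already connected.
D-F (14): add — endpoints in different components.
B-D (16): add — endpoints in different components.
Edges rejected before the tree was complete: 1.

1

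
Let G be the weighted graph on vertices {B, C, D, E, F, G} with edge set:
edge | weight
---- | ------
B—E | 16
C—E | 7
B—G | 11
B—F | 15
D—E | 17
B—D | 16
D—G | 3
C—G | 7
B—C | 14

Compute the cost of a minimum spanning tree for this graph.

Grow the tree from D using Prim:
Step 1: cheapest edge leaving the tree is D—G (3); add G.
Step 2: cheapest edge leaving the tree is C—G (7); add C.
Step 3: cheapest edge leaving the tree is C—E (7); add E.
Step 4: cheapest edge leaving the tree is B—G (11); add B.
Step 5: cheapest edge leaving the tree is B—F (15); add F.
MST edges: D—G, C—G, C—E, B—G, B—F; total weight 3+7+7+11+15 = 43.

43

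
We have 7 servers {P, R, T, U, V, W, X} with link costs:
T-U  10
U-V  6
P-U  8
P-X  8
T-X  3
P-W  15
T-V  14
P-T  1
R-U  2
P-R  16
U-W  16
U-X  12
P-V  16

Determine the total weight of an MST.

Sort edges by weight, then run Kruskal:
P-T (1): add — endpoints in different components.
R-U (2): add — endpoints in different components.
T-X (3): add — endpoints in different components.
U-V (6): add — endpoints in different components.
P-U (8): add — endpoints in different components.
P-X (8): skip — P and X already connected.
T-U (10): skip — U and T already connected.
U-X (12): skip — U and X already connected.
T-V (14): skip — V and T already connected.
P-W (15): add — endpoints in different components.
MST edges: P-T, R-U, T-X, U-V, P-U, P-W; total weight 1+2+3+6+8+15 = 35.

35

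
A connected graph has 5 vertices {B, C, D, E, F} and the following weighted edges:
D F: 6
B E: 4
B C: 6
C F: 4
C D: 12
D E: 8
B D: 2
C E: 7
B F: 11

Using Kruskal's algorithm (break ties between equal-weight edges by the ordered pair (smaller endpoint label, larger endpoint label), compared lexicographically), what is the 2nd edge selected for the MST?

B-E

Kruskal: consider edges lightest-first.
B D (2): add — endpoints in different components.
B E (4): add — endpoints in different components.
C F (4): add — endpoints in different components.
B C (6): add — endpoints in different components.
The 2nd edge added is B E.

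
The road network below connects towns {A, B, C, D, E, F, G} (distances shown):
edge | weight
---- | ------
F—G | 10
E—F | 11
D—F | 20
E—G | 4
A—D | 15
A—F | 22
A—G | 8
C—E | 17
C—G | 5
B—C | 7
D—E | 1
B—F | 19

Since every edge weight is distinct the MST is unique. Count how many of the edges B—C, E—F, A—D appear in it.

Sort edges by weight, then run Kruskal:
D—E (1): add — endpoints in different components.
E—G (4): add — endpoints in different components.
C—G (5): add — endpoints in different components.
B—C (7): add — endpoints in different components.
A—G (8): add — endpoints in different components.
F—G (10): add — endpoints in different components.
MST edge set: {D—E, E—G, C—G, B—C, A—G, F—G}.
Of the listed edges, {B—C} are in the MST → 1.

1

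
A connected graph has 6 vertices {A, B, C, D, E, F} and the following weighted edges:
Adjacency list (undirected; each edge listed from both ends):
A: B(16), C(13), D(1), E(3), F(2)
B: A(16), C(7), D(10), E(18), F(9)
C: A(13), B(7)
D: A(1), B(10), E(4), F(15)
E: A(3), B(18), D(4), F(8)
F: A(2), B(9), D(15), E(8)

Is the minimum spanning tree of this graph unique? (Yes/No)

Yes

Kruskal's algorithm — process edges by increasing weight (ties by edge label):
A—D (1): add. Components now {A,D} {B} {C} {E} {F}
A—F (2): add. Components now {A,D,F} {B} {C} {E}
A—E (3): add. Components now {A,D,E,F} {B} {C}
D—E (4): skip — D and E already connected.
B—C (7): add. Components now {A,D,E,F} {B,C}
E—F (8): skip — E and F already connected.
B—F (9): add. Components now {A,B,C,D,E,F}
Every non-tree edge has weight strictly greater than the heaviest edge on the tree path between its endpoints, so the MST is unique.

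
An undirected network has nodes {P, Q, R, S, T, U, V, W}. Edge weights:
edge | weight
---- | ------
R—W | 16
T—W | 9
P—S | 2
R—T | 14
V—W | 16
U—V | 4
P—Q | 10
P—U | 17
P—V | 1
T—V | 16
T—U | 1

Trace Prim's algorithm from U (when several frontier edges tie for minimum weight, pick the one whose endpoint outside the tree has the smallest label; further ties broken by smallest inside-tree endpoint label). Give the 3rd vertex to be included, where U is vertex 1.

Grow the tree from U using Prim:
Step 1: frontier [T—U 1, U—V 4, P—U 17] → take T—U (1); add T.
Step 2: frontier [T—W 9, R—T 14, T—V 16, U—V 4, P—U 17] → take U—V (4); add V.
Step 3: frontier [T—W 9, R—T 14, P—U 17, P—V 1, V—W 16] → take P—V (1); add P.
Step 4: frontier [P—S 2, P—Q 10, T—W 9, R—T 14, V—W 16] → take P—S (2); add S.
Step 5: frontier [P—Q 10, T—W 9, R—T 14, V—W 16] → take T—W (9); add W.
Step 6: frontier [P—Q 10, R—T 14, R—W 16] → take P—Q (10); add Q.
Step 7: frontier [R—T 14, R—W 16] → take R—T (14); add R.
Vertex order: U, T, V, P, S, W, Q, R. The 3rd vertex is V.

V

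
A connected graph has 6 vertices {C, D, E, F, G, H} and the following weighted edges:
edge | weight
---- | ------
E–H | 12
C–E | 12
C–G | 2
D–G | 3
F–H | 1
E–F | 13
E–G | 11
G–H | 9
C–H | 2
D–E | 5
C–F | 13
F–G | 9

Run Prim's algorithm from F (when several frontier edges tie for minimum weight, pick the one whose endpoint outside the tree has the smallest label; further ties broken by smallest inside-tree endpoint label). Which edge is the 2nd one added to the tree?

Prim, starting at F.
Step 1: cheapest edge leaving the tree is F–H (1); add H.
Step 2: cheapest edge leaving the tree is C–H (2); add C.
Step 3: cheapest edge leaving the tree is C–G (2); add G.
Step 4: cheapest edge leaving the tree is D–G (3); add D.
Step 5: cheapest edge leaving the tree is D–E (5); add E.
The 2nd edge added is C–H.

C-H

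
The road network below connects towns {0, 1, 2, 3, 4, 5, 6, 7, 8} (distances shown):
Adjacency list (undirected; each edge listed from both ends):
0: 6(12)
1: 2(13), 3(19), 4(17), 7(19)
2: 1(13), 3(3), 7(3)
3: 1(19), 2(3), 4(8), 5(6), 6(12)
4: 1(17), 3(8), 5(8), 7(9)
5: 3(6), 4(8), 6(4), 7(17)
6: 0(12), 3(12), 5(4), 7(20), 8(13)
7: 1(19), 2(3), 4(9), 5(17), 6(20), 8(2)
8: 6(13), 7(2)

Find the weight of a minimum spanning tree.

51

Kruskal's algorithm — process edges by increasing weight (ties by edge label):
7-8 (2): add — endpoints in different components.
2-3 (3): add — endpoints in different components.
2-7 (3): add — endpoints in different components.
5-6 (4): add — endpoints in different components.
3-5 (6): add — endpoints in different components.
3-4 (8): add — endpoints in different components.
4-5 (8): skip — 4 and 5 already connected.
4-7 (9): skip — 4 and 7 already connected.
0-6 (12): add — endpoints in different components.
3-6 (12): skip — 3 and 6 already connected.
1-2 (13): add — endpoints in different components.
MST edges: 7-8, 2-3, 2-7, 5-6, 3-5, 3-4, 0-6, 1-2; total weight 2+3+3+4+6+8+12+13 = 51.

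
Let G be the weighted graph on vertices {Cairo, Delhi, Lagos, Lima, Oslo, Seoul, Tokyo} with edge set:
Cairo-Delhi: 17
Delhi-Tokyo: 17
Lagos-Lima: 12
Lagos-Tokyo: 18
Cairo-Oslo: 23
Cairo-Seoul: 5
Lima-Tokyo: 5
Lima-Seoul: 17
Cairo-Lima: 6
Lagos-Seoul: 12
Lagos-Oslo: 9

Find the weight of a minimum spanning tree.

Kruskal's algorithm — process edges by increasing weight (ties by edge label):
Cairo-Seoul (5): add — endpoints in different components.
Lima-Tokyo (5): add — endpoints in different components.
Cairo-Lima (6): add — endpoints in different components.
Lagos-Oslo (9): add — endpoints in different components.
Lagos-Lima (12): add — endpoints in different components.
Lagos-Seoul (12): skip — Lagos and Seoul already connected.
Cairo-Delhi (17): add — endpoints in different components.
MST edges: Cairo-Seoul, Lima-Tokyo, Cairo-Lima, Lagos-Oslo, Lagos-Lima, Cairo-Delhi; total weight 5+5+6+9+12+17 = 54.

54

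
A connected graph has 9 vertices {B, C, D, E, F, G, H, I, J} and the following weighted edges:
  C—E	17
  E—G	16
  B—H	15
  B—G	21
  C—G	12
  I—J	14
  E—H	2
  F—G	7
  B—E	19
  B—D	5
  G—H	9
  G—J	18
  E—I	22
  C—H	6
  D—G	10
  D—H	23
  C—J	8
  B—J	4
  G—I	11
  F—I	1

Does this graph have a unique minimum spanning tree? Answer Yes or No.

Kruskal: consider edges lightest-first.
F—I (1): add — endpoints in different components.
E—H (2): add — endpoints in different components.
B—J (4): add — endpoints in different components.
B—D (5): add — endpoints in different components.
C—H (6): add — endpoints in different components.
F—G (7): add — endpoints in different components.
C—J (8): add — endpoints in different components.
G—H (9): add — endpoints in different components.
Every non-tree edge has weight strictly greater than the heaviest edge on the tree path between its endpoints, so the MST is unique.

Yes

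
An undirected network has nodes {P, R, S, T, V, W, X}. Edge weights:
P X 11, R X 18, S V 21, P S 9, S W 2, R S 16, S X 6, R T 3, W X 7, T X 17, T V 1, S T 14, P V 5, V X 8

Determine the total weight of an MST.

Kruskal: consider edges lightest-first.
T V (1): add. Components now {X} {S} {R} {T,V} {P} {W}
S W (2): add. Components now {X} {S,W} {R} {T,V} {P}
R T (3): add. Components now {X} {S,W} {R,T,V} {P}
P V (5): add. Components now {X} {S,W} {P,R,T,V}
S X (6): add. Components now {S,W,X} {P,R,T,V}
W X (7): skip — X and W already connected.
V X (8): add. Components now {P,R,S,T,V,W,X}
MST edges: T V, S W, R T, P V, S X, V X; total weight 1+2+3+5+6+8 = 25.

25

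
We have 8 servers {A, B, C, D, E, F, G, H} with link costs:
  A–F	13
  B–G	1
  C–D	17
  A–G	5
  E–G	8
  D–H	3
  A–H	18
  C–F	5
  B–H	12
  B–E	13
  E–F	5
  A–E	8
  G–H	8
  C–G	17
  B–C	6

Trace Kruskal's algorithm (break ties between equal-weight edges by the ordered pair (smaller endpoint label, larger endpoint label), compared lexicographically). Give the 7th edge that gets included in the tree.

G-H

Kruskal: consider edges lightest-first.
B–G (1): add — endpoints in different components.
D–H (3): add — endpoints in different components.
A–G (5): add — endpoints in different components.
C–F (5): add — endpoints in different components.
E–F (5): add — endpoints in different components.
B–C (6): add — endpoints in different components.
A–E (8): skip — A and E already connected.
E–G (8): skip — E and G already connected.
G–H (8): add — endpoints in different components.
The 7th edge added is G–H.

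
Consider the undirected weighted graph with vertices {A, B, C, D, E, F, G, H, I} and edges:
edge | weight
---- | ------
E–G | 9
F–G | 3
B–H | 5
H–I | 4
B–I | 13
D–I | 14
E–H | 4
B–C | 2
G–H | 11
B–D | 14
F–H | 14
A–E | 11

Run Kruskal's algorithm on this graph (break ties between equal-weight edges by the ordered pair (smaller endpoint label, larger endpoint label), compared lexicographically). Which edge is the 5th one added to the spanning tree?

Kruskal's algorithm — process edges by increasing weight (ties by edge label):
B–C (2): add — endpoints in different components.
F–G (3): add — endpoints in different components.
E–H (4): add — endpoints in different components.
H–I (4): add — endpoints in different components.
B–H (5): add — endpoints in different components.
E–G (9): add — endpoints in different components.
A–E (11): add — endpoints in different components.
G–H (11): skip — G and H already connected.
B–I (13): skip — B and I already connected.
B–D (14): add — endpoints in different components.
The 5th edge added is B–H.

B-H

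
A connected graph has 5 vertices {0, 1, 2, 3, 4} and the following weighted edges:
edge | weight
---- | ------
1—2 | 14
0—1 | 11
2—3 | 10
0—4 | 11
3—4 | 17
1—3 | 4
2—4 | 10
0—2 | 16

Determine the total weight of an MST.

Prim, starting at 3.
Step 1: cheapest edge leaving the tree is 1—3 (4); add 1.
Step 2: cheapest edge leaving the tree is 2—3 (10); add 2.
Step 3: cheapest edge leaving the tree is 2—4 (10); add 4.
Step 4: cheapest edge leaving the tree is 0—1 (11); add 0.
MST edges: 1—3, 2—3, 2—4, 0—1; total weight 4+10+10+11 = 35.

35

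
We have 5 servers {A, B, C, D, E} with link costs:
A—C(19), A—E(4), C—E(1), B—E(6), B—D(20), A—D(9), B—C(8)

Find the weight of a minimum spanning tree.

20

Kruskal's algorithm — process edges by increasing weight (ties by edge label):
C—E (1): add — endpoints in different components.
A—E (4): add — endpoints in different components.
B—E (6): add — endpoints in different components.
B—C (8): skip — B and C already connected.
A—D (9): add — endpoints in different components.
MST edges: C—E, A—E, B—E, A—D; total weight 1+4+6+9 = 20.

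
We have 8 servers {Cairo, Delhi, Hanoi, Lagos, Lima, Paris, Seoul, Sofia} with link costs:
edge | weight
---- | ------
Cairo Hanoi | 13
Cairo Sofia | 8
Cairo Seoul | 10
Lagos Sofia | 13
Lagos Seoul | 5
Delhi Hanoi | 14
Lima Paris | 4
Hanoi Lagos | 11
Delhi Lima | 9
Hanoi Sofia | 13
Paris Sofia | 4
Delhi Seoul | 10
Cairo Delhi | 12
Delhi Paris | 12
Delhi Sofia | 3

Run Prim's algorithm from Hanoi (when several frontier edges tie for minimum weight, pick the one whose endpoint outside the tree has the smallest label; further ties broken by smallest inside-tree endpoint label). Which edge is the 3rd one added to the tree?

Grow the tree from Hanoi using Prim:
Step 1: cheapest edge leaving the tree is Hanoi Lagos (11); add Lagos.
Step 2: cheapest edge leaving the tree is Lagos Seoul (5); add Seoul.
Step 3: cheapest edge leaving the tree is Cairo Seoul (10); add Cairo.
Step 4: cheapest edge leaving the tree is Cairo Sofia (8); add Sofia.
Step 5: cheapest edge leaving the tree is Delhi Sofia (3); add Delhi.
Step 6: cheapest edge leaving the tree is Paris Sofia (4); add Paris.
Step 7: cheapest edge leaving the tree is Lima Paris (4); add Lima.
The 3rd edge added is Cairo Seoul.

Cairo-Seoul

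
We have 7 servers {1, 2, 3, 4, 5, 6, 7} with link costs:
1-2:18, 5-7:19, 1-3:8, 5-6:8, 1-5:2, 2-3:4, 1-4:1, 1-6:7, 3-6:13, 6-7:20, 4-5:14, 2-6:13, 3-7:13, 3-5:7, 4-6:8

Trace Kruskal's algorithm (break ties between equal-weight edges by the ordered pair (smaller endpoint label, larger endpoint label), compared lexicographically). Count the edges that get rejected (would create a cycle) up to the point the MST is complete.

Sort edges by weight, then run Kruskal:
1-4 (1): add. Components now {1,4} {2} {3} {5} {6} {7}
1-5 (2): add. Components now {1,4,5} {2} {3} {6} {7}
2-3 (4): add. Components now {1,4,5} {2,3} {6} {7}
1-6 (7): add. Components now {1,4,5,6} {2,3} {7}
3-5 (7): add. Components now {1,2,3,4,5,6} {7}
1-3 (8): skip — 1 and 3 already connected.
4-6 (8): skip — 4 and 6 already connected.
5-6 (8): skip — 5 and 6 already connected.
2-6 (13): skip — 2 and 6 already connected.
3-6 (13): skip — 3 and 6 already connected.
3-7 (13): add. Components now {1,2,3,4,5,6,7}
Edges rejected before the tree was complete: 5.

5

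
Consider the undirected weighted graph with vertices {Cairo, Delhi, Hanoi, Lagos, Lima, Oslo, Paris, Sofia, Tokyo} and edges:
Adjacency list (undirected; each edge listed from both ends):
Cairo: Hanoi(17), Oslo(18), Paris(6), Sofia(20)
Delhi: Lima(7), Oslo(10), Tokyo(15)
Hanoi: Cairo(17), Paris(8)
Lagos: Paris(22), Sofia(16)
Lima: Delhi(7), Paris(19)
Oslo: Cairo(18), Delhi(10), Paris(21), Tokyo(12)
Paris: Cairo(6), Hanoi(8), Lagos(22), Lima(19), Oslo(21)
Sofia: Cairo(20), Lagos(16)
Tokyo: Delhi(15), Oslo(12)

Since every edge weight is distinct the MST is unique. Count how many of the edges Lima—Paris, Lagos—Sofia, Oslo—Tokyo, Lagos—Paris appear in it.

Kruskal: consider edges lightest-first.
Cairo—Paris (6): add — endpoints in different components.
Delhi—Lima (7): add — endpoints in different components.
Hanoi—Paris (8): add — endpoints in different components.
Delhi—Oslo (10): add — endpoints in different components.
Oslo—Tokyo (12): add — endpoints in different components.
Delhi—Tokyo (15): skip — Delhi and Tokyo already connected.
Lagos—Sofia (16): add — endpoints in different components.
Cairo—Hanoi (17): skip — Cairo and Hanoi already connected.
Cairo—Oslo (18): add — endpoints in different components.
Lima—Paris (19): skip — Lima and Paris already connected.
Cairo—Sofia (20): add — endpoints in different components.
MST edge set: {Cairo—Paris, Delhi—Lima, Hanoi—Paris, Delhi—Oslo, Oslo—Tokyo, Lagos—Sofia, Cairo—Oslo, Cairo—Sofia}.
Of the listed edges, {Lagos—Sofia, Oslo—Tokyo} are in the MST → 2.

2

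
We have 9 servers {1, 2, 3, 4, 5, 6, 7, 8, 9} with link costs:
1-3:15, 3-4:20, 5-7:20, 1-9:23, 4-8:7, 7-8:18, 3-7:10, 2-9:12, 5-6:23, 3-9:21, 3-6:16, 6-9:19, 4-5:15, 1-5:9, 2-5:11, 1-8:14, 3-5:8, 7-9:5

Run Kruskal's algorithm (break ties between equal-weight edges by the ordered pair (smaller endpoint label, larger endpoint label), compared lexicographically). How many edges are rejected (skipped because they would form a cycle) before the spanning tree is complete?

Sort edges by weight, then run Kruskal:
7-9 (5): add — endpoints in different components.
4-8 (7): add — endpoints in different components.
3-5 (8): add — endpoints in different components.
1-5 (9): add — endpoints in different components.
3-7 (10): add — endpoints in different components.
2-5 (11): add — endpoints in different components.
2-9 (12): skip — 2 and 9 already connected.
1-8 (14): add — endpoints in different components.
1-3 (15): skip — 1 and 3 already connected.
4-5 (15): skip — 4 and 5 already connected.
3-6 (16): add — endpoints in different components.
Edges rejected before the tree was complete: 3.

3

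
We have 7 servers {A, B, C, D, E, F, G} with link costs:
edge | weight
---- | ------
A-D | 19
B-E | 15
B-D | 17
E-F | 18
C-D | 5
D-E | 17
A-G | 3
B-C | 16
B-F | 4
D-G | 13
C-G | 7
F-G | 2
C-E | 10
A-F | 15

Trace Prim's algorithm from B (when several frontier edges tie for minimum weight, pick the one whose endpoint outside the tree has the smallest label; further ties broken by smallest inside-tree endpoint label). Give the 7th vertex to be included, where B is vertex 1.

Prim's algorithm from B:
Step 1: cheapest edge leaving the tree is B-F (4); add F.
Step 2: cheapest edge leaving the tree is F-G (2); add G.
Step 3: cheapest edge leaving the tree is A-G (3); add A.
Step 4: cheapest edge leaving the tree is C-G (7); add C.
Step 5: cheapest edge leaving the tree is C-D (5); add D.
Step 6: cheapest edge leaving the tree is C-E (10); add E.
Vertex order: B, F, G, A, C, D, E. The 7th vertex is E.

E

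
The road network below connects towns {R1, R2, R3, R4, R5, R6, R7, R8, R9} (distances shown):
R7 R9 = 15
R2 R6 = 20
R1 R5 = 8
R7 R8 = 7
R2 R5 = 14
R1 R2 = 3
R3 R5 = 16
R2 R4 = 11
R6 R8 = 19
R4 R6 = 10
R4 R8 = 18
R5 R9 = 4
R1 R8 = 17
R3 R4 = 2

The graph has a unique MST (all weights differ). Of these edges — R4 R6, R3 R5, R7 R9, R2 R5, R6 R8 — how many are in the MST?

2

Kruskal's algorithm — process edges by increasing weight (ties by edge label):
R3 R4 (2): add — endpoints in different components.
R1 R2 (3): add — endpoints in different components.
R5 R9 (4): add — endpoints in different components.
R7 R8 (7): add — endpoints in different components.
R1 R5 (8): add — endpoints in different components.
R4 R6 (10): add — endpoints in different components.
R2 R4 (11): add — endpoints in different components.
R2 R5 (14): skip — R2 and R5 already connected.
R7 R9 (15): add — endpoints in different components.
MST edge set: {R3 R4, R1 R2, R5 R9, R7 R8, R1 R5, R4 R6, R2 R4, R7 R9}.
Of the listed edges, {R4 R6, R7 R9} are in the MST → 2.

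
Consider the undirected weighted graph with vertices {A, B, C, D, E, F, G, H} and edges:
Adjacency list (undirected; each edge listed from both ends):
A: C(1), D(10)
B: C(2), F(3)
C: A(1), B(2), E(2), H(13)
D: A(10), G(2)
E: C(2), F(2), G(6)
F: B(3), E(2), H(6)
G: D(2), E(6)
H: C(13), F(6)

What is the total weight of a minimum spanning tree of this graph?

21

Prim, starting at F.
Step 1: frontier [E F 2, B F 3, F H 6] → take E F (2); add E.
Step 2: frontier [C E 2, E G 6, B F 3, F H 6] → take C E (2); add C.
Step 3: frontier [A C 1, B C 2, C H 13, E G 6, B F 3, F H 6] → take A C (1); add A.
Step 4: frontier [A D 10, B C 2, C H 13, E G 6, B F 3, F H 6] → take B C (2); add B.
Step 5: frontier [A D 10, C H 13, E G 6, F H 6] → take E G (6); add G.
Step 6: frontier [A D 10, C H 13, F H 6, D G 2] → take D G (2); add D.
Step 7: frontier [C H 13, F H 6] → take F H (6); add H.
MST edges: E F, C E, A C, B C, E G, D G, F H; total weight 2+2+1+2+6+2+6 = 21.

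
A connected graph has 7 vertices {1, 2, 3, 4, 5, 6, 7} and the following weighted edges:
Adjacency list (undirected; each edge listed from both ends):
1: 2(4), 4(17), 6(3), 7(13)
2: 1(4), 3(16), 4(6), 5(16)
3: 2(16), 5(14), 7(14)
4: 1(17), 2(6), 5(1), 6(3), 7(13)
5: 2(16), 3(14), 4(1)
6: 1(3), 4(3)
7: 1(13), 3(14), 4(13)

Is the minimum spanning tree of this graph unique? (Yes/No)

Sort edges by weight, then run Kruskal:
4—5 (1): add — endpoints in different components.
1—6 (3): add — endpoints in different components.
4—6 (3): add — endpoints in different components.
1—2 (4): add — endpoints in different components.
2—4 (6): skip — 2 and 4 already connected.
1—7 (13): add — endpoints in different components.
4—7 (13): skip — 4 and 7 already connected.
3—5 (14): add — endpoints in different components.
Non-tree edge 3—7 has weight 14, equal to the heaviest edge on its tree cycle — swapping gives another MST of the same weight. Not unique.

No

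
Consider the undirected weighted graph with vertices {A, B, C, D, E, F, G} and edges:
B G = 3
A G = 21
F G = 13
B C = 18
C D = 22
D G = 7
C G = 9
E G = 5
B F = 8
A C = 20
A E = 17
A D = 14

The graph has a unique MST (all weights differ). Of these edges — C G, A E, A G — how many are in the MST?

1

Kruskal: consider edges lightest-first.
B G (3): add. Components now {A} {B,G} {C} {D} {E} {F}
E G (5): add. Components now {A} {B,E,G} {C} {D} {F}
D G (7): add. Components now {A} {B,D,E,G} {C} {F}
B F (8): add. Components now {A} {B,D,E,F,G} {C}
C G (9): add. Components now {A} {B,C,D,E,F,G}
F G (13): skip — F and G already connected.
A D (14): add. Components now {A,B,C,D,E,F,G}
MST edge set: {B G, E G, D G, B F, C G, A D}.
Of the listed edges, {C G} are in the MST → 1.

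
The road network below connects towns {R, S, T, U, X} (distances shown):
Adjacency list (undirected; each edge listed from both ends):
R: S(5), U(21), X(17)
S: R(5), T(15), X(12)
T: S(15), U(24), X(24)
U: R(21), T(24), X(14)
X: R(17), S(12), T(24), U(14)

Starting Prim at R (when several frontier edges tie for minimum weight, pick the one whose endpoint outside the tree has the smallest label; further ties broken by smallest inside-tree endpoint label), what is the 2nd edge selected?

Prim, starting at R.
Step 1: frontier [R-S 5, R-X 17, R-U 21] → take R-S (5); add S.
Step 2: frontier [R-X 17, R-U 21, S-X 12, S-T 15] → take S-X (12); add X.
Step 3: frontier [R-U 21, S-T 15, U-X 14, T-X 24] → take U-X (14); add U.
Step 4: frontier [S-T 15, T-U 24, T-X 24] → take S-T (15); add T.
The 2nd edge added is S-X.

S-X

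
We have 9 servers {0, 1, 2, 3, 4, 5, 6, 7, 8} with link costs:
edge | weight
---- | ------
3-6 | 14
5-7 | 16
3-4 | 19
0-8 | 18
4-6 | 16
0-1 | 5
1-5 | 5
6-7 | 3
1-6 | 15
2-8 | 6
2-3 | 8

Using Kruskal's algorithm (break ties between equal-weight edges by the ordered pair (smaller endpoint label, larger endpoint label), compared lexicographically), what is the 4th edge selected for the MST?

2-8

Sort edges by weight, then run Kruskal:
6-7 (3): add — endpoints in different components.
0-1 (5): add — endpoints in different components.
1-5 (5): add — endpoints in different components.
2-8 (6): add — endpoints in different components.
2-3 (8): add — endpoints in different components.
3-6 (14): add — endpoints in different components.
1-6 (15): add — endpoints in different components.
4-6 (16): add — endpoints in different components.
The 4th edge added is 2-8.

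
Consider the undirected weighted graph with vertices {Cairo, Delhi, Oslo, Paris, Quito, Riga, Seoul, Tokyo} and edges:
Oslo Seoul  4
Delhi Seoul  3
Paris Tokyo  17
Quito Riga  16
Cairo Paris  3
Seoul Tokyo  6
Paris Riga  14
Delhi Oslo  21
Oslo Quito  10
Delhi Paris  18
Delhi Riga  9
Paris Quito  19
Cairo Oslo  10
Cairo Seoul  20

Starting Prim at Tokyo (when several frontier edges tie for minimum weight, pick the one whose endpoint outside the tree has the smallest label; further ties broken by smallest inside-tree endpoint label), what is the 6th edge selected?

Grow the tree from Tokyo using Prim:
Step 1: frontier [Seoul Tokyo 6, Paris Tokyo 17] → take Seoul Tokyo (6); add Seoul.
Step 2: frontier [Delhi Seoul 3, Oslo Seoul 4, Cairo Seoul 20, Paris Tokyo 17] → take Delhi Seoul (3); add Delhi.
Step 3: frontier [Delhi Riga 9, Delhi Paris 18, Delhi Oslo 21, Oslo Seoul 4, Cairo Seoul 20, Paris Tokyo 17] → take Oslo Seoul (4); add Oslo.
Step 4: frontier [Delhi Riga 9, Delhi Paris 18, Cairo Oslo 10, Oslo Quito 10, Cairo Seoul 20, Paris Tokyo 17] → take Delhi Riga (9); add Riga.
Step 5: frontier [Delhi Paris 18, Cairo Oslo 10, Oslo Quito 10, Paris Riga 14, Quito Riga 16, Cairo Seoul 20, Paris Tokyo 17] → take Cairo Oslo (10); add Cairo.
Step 6: frontier [Cairo Paris 3, Delhi Paris 18, Oslo Quito 10, Paris Riga 14, Quito Riga 16, Paris Tokyo 17] → take Cairo Paris (3); add Paris.
Step 7: frontier [Oslo Quito 10, Paris Quito 19, Quito Riga 16] → take Oslo Quito (10); add Quito.
The 6th edge added is Cairo Paris.

Cairo-Paris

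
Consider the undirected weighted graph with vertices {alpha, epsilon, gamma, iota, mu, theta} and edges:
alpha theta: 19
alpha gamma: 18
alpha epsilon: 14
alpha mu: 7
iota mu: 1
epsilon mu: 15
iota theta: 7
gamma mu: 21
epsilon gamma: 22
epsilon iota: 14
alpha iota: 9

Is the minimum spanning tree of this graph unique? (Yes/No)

Sort edges by weight, then run Kruskal:
iota mu (1): add. Components now {alpha} {theta} {iota,mu} {gamma} {epsilon}
alpha mu (7): add. Components now {alpha,iota,mu} {theta} {gamma} {epsilon}
iota theta (7): add. Components now {alpha,iota,mu,theta} {gamma} {epsilon}
alpha iota (9): skip — alpha and iota already connected.
alpha epsilon (14): add. Components now {alpha,epsilon,iota,mu,theta} {gamma}
epsilon iota (14): skip — iota and epsilon already connected.
epsilon mu (15): skip — mu and epsilon already connected.
alpha gamma (18): add. Components now {alpha,epsilon,gamma,iota,mu,theta}
Non-tree edge epsilon iota has weight 14, equal to the heaviest edge on its tree cycle — swapping gives another MST of the same weight. Not unique.

No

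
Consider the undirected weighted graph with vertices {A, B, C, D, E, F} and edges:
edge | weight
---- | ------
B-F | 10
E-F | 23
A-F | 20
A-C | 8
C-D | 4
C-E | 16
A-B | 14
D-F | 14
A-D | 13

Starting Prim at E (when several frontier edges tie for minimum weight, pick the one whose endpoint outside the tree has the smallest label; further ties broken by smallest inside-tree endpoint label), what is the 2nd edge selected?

C-D

Prim's algorithm from E:
Step 1: cheapest edge leaving the tree is C-E (16); add C.
Step 2: cheapest edge leaving the tree is C-D (4); add D.
Step 3: cheapest edge leaving the tree is A-C (8); add A.
Step 4: cheapest edge leaving the tree is A-B (14); add B.
Step 5: cheapest edge leaving the tree is B-F (10); add F.
The 2nd edge added is C-D.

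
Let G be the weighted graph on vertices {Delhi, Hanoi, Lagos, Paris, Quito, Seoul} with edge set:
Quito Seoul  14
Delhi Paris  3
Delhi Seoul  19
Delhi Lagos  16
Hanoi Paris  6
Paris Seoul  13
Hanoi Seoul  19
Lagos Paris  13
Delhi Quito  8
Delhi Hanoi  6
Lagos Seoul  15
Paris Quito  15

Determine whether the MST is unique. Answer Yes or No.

Sort edges by weight, then run Kruskal:
Delhi Paris (3): add. Components now {Delhi,Paris} {Lagos} {Quito} {Seoul} {Hanoi}
Delhi Hanoi (6): add. Components now {Delhi,Hanoi,Paris} {Lagos} {Quito} {Seoul}
Hanoi Paris (6): skip — Paris and Hanoi already connected.
Delhi Quito (8): add. Components now {Delhi,Hanoi,Paris,Quito} {Lagos} {Seoul}
Lagos Paris (13): add. Components now {Delhi,Hanoi,Lagos,Paris,Quito} {Seoul}
Paris Seoul (13): add. Components now {Delhi,Hanoi,Lagos,Paris,Quito,Seoul}
Non-tree edge Hanoi Paris has weight 6, equal to the heaviest edge on its tree cycle — swapping gives another MST of the same weight. Not unique.

No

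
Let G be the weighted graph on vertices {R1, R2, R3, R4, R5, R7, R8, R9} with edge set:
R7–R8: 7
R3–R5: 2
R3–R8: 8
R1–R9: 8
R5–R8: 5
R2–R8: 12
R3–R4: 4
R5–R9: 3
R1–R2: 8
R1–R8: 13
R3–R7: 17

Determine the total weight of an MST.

Sort edges by weight, then run Kruskal:
R3–R5 (2): add — endpoints in different components.
R5–R9 (3): add — endpoints in different components.
R3–R4 (4): add — endpoints in different components.
R5–R8 (5): add — endpoints in different components.
R7–R8 (7): add — endpoints in different components.
R1–R2 (8): add — endpoints in different components.
R1–R9 (8): add — endpoints in different components.
MST edges: R3–R5, R5–R9, R3–R4, R5–R8, R7–R8, R1–R2, R1–R9; total weight 2+3+4+5+7+8+8 = 37.

37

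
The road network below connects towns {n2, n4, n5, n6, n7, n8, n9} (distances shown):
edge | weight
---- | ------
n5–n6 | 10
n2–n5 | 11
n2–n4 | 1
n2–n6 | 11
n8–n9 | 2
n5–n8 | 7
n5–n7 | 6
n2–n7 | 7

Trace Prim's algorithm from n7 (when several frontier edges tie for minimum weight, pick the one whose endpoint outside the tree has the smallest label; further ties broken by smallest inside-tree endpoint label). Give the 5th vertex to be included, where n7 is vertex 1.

Prim's algorithm from n7:
Step 1: cheapest edge leaving the tree is n5–n7 (6); add n5.
Step 2: cheapest edge leaving the tree is n2–n7 (7); add n2.
Step 3: cheapest edge leaving the tree is n2–n4 (1); add n4.
Step 4: cheapest edge leaving the tree is n5–n8 (7); add n8.
Step 5: cheapest edge leaving the tree is n8–n9 (2); add n9.
Step 6: cheapest edge leaving the tree is n5–n6 (10); add n6.
Vertex order: n7, n5, n2, n4, n8, n9, n6. The 5th vertex is n8.

n8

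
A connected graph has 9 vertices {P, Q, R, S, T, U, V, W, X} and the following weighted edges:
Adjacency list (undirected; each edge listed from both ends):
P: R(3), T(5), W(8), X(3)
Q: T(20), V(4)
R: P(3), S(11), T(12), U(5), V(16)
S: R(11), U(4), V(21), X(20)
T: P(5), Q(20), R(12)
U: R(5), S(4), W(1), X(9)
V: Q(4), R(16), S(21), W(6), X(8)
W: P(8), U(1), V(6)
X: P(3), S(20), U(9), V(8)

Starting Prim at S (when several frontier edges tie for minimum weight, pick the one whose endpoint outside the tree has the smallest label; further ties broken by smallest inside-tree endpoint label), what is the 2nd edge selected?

Grow the tree from S using Prim:
Step 1: cheapest edge leaving the tree is S–U (4); add U.
Step 2: cheapest edge leaving the tree is U–W (1); add W.
Step 3: cheapest edge leaving the tree is R–U (5); add R.
Step 4: cheapest edge leaving the tree is P–R (3); add P.
Step 5: cheapest edge leaving the tree is P–X (3); add X.
Step 6: cheapest edge leaving the tree is P–T (5); add T.
Step 7: cheapest edge leaving the tree is V–W (6); add V.
Step 8: cheapest edge leaving the tree is Q–V (4); add Q.
The 2nd edge added is U–W.

U-W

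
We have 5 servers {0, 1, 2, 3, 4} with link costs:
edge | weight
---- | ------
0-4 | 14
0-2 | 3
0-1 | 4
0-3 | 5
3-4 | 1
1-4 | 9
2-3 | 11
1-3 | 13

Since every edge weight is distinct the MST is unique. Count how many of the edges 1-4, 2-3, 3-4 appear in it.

1

Kruskal's algorithm — process edges by increasing weight (ties by edge label):
3-4 (1): add. Components now {0} {1} {2} {3,4}
0-2 (3): add. Components now {0,2} {1} {3,4}
0-1 (4): add. Components now {0,1,2} {3,4}
0-3 (5): add. Components now {0,1,2,3,4}
MST edge set: {3-4, 0-2, 0-1, 0-3}.
Of the listed edges, {3-4} are in the MST → 1.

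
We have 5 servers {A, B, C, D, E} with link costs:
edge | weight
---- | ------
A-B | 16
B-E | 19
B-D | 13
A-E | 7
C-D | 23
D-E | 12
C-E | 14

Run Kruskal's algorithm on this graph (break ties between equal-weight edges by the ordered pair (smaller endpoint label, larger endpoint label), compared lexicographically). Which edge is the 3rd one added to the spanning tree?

Kruskal's algorithm — process edges by increasing weight (ties by edge label):
A-E (7): add. Components now {A,E} {B} {C} {D}
D-E (12): add. Components now {A,D,E} {B} {C}
B-D (13): add. Components now {A,B,D,E} {C}
C-E (14): add. Components now {A,B,C,D,E}
The 3rd edge added is B-D.

B-D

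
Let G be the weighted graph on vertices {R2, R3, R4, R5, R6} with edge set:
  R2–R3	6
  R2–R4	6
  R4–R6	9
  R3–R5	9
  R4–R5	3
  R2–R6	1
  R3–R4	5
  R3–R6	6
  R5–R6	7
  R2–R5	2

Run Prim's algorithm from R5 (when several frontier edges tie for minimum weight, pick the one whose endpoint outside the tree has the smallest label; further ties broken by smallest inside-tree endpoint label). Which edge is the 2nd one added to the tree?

R2-R6

Prim's algorithm from R5:
Step 1: frontier [R2–R5 2, R4–R5 3, R5–R6 7, R3–R5 9] → take R2–R5 (2); add R2.
Step 2: frontier [R2–R6 1, R2–R3 6, R2–R4 6, R4–R5 3, R5–R6 7, R3–R5 9] → take R2–R6 (1); add R6.
Step 3: frontier [R2–R3 6, R2–R4 6, R4–R5 3, R3–R5 9, R3–R6 6, R4–R6 9] → take R4–R5 (3); add R4.
Step 4: frontier [R2–R3 6, R3–R4 5, R3–R5 9, R3–R6 6] → take R3–R4 (5); add R3.
The 2nd edge added is R2–R6.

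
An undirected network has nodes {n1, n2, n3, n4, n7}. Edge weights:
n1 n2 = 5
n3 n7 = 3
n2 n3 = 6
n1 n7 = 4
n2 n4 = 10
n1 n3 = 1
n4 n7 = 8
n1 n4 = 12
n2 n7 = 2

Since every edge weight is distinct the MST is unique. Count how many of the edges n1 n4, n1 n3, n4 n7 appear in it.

Sort edges by weight, then run Kruskal:
n1 n3 (1): add — endpoints in different components.
n2 n7 (2): add — endpoints in different components.
n3 n7 (3): add — endpoints in different components.
n1 n7 (4): skip — n1 and n7 already connected.
n1 n2 (5): skip — n1 and n2 already connected.
n2 n3 (6): skip — n2 and n3 already connected.
n4 n7 (8): add — endpoints in different components.
MST edge set: {n1 n3, n2 n7, n3 n7, n4 n7}.
Of the listed edges, {n1 n3, n4 n7} are in the MST → 2.

2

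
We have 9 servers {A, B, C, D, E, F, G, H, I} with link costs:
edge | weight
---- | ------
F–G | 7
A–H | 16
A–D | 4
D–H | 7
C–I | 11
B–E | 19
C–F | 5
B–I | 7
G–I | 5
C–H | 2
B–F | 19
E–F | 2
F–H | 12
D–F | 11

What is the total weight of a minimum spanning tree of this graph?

39

Kruskal: consider edges lightest-first.
C–H (2): add — endpoints in different components.
E–F (2): add — endpoints in different components.
A–D (4): add — endpoints in different components.
C–F (5): add — endpoints in different components.
G–I (5): add — endpoints in different components.
B–I (7): add — endpoints in different components.
D–H (7): add — endpoints in different components.
F–G (7): add — endpoints in different components.
MST edges: C–H, E–F, A–D, C–F, G–I, B–I, D–H, F–G; total weight 2+2+4+5+5+7+7+7 = 39.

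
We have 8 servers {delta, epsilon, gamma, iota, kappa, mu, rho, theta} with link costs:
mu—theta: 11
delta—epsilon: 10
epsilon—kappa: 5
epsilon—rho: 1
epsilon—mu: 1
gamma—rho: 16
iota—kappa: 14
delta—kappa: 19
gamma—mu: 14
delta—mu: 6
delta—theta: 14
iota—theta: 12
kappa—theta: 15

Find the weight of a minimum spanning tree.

50

Prim, starting at rho.
Step 1: frontier [epsilon—rho 1, gamma—rho 16] → take epsilon—rho (1); add epsilon.
Step 2: frontier [epsilon—mu 1, epsilon—kappa 5, delta—epsilon 10, gamma—rho 16] → take epsilon—mu (1); add mu.
Step 3: frontier [epsilon—kappa 5, delta—epsilon 10, delta—mu 6, mu—theta 11, gamma—mu 14, gamma—rho 16] → take epsilon—kappa (5); add kappa.
Step 4: frontier [delta—epsilon 10, iota—kappa 14, kappa—theta 15, delta—kappa 19, delta—mu 6, mu—theta 11, gamma—mu 14, gamma—rho 16] → take delta—mu (6); add delta.
Step 5: frontier [delta—theta 14, iota—kappa 14, kappa—theta 15, mu—theta 11, gamma—mu 14, gamma—rho 16] → take mu—theta (11); add theta.
Step 6: frontier [iota—kappa 14, gamma—mu 14, gamma—rho 16, iota—theta 12] → take iota—theta (12); add iota.
Step 7: frontier [gamma—mu 14, gamma—rho 16] → take gamma—mu (14); add gamma.
MST edges: epsilon—rho, epsilon—mu, epsilon—kappa, delta—mu, mu—theta, iota—theta, gamma—mu; total weight 1+1+5+6+11+12+14 = 50.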